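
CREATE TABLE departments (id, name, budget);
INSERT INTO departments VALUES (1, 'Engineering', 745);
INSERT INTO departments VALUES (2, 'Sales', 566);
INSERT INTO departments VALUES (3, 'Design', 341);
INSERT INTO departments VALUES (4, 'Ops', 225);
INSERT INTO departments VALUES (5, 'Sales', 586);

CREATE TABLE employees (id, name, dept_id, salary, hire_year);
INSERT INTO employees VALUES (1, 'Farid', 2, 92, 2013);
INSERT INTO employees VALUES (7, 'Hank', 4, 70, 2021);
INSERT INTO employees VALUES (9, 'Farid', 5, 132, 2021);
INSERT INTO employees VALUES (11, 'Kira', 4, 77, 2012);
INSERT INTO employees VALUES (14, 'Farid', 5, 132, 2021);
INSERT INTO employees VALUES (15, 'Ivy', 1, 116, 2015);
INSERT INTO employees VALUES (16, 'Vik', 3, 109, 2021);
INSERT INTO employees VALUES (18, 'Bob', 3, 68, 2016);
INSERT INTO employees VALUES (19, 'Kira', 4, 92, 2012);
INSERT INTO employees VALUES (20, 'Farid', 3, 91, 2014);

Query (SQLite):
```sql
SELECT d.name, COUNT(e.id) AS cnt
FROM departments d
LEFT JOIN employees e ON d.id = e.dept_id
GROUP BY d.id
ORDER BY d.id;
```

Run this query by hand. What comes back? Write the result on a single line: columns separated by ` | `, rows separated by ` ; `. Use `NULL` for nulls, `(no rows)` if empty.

Engineering | 1 ; Sales | 1 ; Design | 3 ; Ops | 3 ; Sales | 2

LEFT JOIN keeps every departments row; unmatched ones get NULL for employees columns.
Group by departments.id and compute COUNT(e.id). COUNT(col) of an all-NULL group is 0.
  1: ids {15} → COUNT(e.id)=1
  2: ids {1} → COUNT(e.id)=1
  3: ids {16, 18, 20} → COUNT(e.id)=3
  4: ids {7, 11, 19} → COUNT(e.id)=3
  5: ids {9, 14} → COUNT(e.id)=2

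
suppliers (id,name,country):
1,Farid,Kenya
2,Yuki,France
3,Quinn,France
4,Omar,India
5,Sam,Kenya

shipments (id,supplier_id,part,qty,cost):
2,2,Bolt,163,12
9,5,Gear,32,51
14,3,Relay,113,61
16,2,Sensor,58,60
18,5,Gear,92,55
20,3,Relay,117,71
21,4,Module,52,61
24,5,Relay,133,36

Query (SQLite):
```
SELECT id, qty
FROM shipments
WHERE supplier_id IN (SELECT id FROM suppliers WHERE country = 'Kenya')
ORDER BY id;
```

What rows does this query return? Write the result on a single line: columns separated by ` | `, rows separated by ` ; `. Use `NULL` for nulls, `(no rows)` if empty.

Inner query: suppliers.id where country = 'Kenya'.
Outer: keep shipments rows whose supplier_id is in that set.
Inner query → {1, 5}

9 | 32 ; 18 | 92 ; 24 | 133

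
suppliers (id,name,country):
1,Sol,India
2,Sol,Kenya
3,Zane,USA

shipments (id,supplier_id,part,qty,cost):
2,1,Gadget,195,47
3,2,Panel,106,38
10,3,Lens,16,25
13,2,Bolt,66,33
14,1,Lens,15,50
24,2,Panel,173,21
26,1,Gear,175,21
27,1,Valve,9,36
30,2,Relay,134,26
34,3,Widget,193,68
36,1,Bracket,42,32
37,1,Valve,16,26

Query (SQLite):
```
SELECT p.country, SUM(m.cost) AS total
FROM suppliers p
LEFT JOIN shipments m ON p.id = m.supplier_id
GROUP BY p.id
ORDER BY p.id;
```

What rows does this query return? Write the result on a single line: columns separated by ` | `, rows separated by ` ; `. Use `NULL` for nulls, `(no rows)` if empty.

LEFT JOIN keeps every suppliers row; unmatched ones get NULL for shipments columns.
Group by suppliers.id and compute SUM(m.cost). SUM over an all-NULL group is NULL.
  1: ids {2, 14, 26, 27, 36, 37} → SUM(m.cost)=212
  2: ids {3, 13, 24, 30} → SUM(m.cost)=118
  3: ids {10, 34} → SUM(m.cost)=93

India | 212 ; Kenya | 118 ; USA | 93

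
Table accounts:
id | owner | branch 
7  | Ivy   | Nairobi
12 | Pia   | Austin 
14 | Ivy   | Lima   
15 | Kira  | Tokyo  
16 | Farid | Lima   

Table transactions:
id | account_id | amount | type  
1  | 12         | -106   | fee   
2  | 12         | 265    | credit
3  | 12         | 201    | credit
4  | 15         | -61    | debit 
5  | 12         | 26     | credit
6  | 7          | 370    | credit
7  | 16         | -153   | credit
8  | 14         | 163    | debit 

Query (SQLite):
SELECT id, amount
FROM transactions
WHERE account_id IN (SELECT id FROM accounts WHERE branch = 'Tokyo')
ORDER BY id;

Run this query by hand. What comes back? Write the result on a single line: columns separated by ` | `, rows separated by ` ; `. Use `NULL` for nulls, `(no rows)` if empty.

4 | -61

Inner query: accounts.id where branch = 'Tokyo'.
Outer: keep transactions rows whose account_id is in that set.
Inner query → {15}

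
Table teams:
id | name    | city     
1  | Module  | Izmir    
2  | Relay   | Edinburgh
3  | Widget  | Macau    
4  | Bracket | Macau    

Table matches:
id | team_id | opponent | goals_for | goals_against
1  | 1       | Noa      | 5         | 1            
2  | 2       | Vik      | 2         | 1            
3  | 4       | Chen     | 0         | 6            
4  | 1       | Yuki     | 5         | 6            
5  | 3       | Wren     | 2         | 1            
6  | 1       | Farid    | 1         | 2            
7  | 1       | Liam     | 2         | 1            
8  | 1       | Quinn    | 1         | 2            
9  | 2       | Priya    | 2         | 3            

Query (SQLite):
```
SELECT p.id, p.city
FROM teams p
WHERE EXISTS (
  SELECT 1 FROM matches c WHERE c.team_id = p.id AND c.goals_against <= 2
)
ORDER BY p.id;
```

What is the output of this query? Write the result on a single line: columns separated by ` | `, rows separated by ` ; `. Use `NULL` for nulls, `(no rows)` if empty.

For each teams row, check whether any matches with matching team_id has goals_against <= 2.
Keep rows where that is true.

1 | Izmir ; 2 | Edinburgh ; 3 | Macau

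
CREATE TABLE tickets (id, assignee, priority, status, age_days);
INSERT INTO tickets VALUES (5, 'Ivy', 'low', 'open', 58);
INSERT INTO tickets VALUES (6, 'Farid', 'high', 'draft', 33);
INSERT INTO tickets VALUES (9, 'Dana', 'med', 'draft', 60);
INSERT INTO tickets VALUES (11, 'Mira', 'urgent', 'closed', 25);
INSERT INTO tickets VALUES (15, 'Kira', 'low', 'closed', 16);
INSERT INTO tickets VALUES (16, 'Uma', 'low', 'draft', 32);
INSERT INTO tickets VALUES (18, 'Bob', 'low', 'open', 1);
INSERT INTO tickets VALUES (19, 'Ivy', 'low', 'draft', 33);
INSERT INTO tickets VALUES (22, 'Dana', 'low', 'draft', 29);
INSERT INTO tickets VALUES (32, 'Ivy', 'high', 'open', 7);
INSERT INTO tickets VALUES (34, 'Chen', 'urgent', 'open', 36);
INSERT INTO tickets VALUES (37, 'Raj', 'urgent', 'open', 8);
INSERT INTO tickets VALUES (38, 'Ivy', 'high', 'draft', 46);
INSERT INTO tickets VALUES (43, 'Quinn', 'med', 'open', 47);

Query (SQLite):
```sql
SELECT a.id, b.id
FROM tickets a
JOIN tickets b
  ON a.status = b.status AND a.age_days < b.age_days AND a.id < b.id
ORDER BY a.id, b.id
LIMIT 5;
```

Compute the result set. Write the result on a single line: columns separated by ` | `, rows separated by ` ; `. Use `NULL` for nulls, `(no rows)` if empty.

Pairs (a,b) with same status, a.age_days < b.age_days, a.id < b.id.
status groups: closed:{11,15} draft:{6,9,16,19,22,38} open:{5,18,32,34,37,43}
Ordered by (a.id, b.id); first 5.

6 | 9 ; 6 | 38 ; 16 | 19 ; 16 | 38 ; 18 | 32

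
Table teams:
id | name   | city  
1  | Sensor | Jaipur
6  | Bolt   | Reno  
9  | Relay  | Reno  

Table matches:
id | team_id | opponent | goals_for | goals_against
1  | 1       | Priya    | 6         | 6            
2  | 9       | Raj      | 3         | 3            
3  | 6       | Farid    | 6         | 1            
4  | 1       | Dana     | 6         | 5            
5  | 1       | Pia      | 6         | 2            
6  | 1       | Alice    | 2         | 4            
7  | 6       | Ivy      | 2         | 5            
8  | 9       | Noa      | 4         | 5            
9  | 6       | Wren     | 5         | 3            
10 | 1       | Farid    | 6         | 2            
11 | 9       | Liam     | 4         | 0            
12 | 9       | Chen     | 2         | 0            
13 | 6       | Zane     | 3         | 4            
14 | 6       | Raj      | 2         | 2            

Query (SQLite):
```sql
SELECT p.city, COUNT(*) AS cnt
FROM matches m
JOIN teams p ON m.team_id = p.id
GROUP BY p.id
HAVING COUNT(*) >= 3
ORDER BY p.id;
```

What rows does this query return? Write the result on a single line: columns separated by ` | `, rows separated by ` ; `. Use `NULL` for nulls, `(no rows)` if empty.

Jaipur | 5 ; Reno | 5 ; Reno | 4

Join each matches row to its teams via team_id.
Group joined rows by teams.id; compute COUNT(*) per group.
HAVING: keep groups with count ≥ 3.
  1: ids {1, 4, 5, 6, 10} → COUNT(*)=5
  6: ids {3, 7, 9, 13, 14} → COUNT(*)=5
  9: ids {2, 8, 11, 12} → COUNT(*)=4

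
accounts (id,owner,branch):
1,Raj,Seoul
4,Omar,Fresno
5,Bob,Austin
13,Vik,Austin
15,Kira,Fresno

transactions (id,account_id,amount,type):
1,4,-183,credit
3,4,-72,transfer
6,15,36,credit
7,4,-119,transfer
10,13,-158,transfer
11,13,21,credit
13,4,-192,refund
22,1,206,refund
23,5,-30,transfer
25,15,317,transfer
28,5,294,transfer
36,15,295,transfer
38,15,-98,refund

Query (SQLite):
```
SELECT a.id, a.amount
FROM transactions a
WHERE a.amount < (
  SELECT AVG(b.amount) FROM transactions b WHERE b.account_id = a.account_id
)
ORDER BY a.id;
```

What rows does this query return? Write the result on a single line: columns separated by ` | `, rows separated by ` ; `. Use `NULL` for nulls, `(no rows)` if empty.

1 | -183 ; 6 | 36 ; 10 | -158 ; 13 | -192 ; 23 | -30 ; 38 | -98

For each transactions row a, compute AVG(amount) over rows sharing a.account_id.
Keep row a if a.amount < that per-group AVG.
  account_id=1: AVG(amount) = 206.0
  account_id=4: AVG(amount) = -141.5
  account_id=5: AVG(amount) = 132.0
  account_id=13: AVG(amount) = -68.5
  account_id=15: AVG(amount) = 137.5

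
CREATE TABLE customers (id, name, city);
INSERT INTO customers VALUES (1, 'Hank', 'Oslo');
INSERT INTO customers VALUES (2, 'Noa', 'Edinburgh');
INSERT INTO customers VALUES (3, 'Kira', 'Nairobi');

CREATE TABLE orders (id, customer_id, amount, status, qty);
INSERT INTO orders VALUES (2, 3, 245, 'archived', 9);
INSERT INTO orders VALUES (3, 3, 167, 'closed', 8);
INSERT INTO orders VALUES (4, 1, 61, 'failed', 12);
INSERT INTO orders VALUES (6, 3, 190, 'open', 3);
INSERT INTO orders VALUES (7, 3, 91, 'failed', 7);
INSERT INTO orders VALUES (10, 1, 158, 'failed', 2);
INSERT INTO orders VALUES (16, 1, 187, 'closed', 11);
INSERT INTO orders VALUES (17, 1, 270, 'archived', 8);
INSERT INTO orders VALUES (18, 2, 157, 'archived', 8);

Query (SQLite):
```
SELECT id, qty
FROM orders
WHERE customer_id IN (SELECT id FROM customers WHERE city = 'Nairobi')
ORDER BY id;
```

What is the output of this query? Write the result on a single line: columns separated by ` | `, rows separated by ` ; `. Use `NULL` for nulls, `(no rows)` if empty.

Inner query: customers.id where city = 'Nairobi'.
Outer: keep orders rows whose customer_id is in that set.
Inner query → {3}

2 | 9 ; 3 | 8 ; 6 | 3 ; 7 | 7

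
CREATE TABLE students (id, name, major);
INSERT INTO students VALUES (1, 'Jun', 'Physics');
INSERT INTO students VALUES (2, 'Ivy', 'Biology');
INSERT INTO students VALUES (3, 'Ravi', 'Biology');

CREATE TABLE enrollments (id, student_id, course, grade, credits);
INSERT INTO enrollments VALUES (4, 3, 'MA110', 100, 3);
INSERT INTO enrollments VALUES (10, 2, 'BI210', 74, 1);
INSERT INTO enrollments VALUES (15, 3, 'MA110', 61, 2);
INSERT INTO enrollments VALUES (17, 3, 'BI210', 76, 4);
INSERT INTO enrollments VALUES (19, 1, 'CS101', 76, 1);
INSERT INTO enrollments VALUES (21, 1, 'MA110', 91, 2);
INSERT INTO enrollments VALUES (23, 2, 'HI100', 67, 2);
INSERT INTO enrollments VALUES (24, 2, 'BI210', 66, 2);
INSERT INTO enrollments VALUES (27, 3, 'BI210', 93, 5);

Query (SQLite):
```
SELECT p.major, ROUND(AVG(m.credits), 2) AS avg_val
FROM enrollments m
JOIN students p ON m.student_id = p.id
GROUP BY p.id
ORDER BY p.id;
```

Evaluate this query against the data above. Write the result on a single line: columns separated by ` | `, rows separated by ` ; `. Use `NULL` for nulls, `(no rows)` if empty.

Physics | 1.5 ; Biology | 1.67 ; Biology | 3.5

Join each enrollments row to its students via student_id.
Group joined rows by students.id; compute ROUND(AVG(m.credits), 2) per group.
  1: ids {19, 21} → ROUND(AVG(m.credits), 2)=1.5
  2: ids {10, 23, 24} → ROUND(AVG(m.credits), 2)=1.67
  3: ids {4, 15, 17, 27} → ROUND(AVG(m.credits), 2)=3.5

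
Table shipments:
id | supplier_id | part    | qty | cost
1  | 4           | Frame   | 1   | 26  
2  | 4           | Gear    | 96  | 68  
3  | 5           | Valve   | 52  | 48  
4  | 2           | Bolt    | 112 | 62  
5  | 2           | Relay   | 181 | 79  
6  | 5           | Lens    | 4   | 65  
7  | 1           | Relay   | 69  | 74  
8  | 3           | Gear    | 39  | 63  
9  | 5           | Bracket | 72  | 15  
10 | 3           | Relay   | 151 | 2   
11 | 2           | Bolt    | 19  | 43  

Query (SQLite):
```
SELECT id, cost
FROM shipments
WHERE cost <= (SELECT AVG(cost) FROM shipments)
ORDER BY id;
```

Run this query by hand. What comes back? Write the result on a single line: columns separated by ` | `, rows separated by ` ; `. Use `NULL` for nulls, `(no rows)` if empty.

1 | 26 ; 3 | 48 ; 9 | 15 ; 10 | 2 ; 11 | 43

Scalar subquery: AVG(cost) over all shipments rows = 49.545455 (≈; comparison uses full precision).
Keep rows where cost <= that value.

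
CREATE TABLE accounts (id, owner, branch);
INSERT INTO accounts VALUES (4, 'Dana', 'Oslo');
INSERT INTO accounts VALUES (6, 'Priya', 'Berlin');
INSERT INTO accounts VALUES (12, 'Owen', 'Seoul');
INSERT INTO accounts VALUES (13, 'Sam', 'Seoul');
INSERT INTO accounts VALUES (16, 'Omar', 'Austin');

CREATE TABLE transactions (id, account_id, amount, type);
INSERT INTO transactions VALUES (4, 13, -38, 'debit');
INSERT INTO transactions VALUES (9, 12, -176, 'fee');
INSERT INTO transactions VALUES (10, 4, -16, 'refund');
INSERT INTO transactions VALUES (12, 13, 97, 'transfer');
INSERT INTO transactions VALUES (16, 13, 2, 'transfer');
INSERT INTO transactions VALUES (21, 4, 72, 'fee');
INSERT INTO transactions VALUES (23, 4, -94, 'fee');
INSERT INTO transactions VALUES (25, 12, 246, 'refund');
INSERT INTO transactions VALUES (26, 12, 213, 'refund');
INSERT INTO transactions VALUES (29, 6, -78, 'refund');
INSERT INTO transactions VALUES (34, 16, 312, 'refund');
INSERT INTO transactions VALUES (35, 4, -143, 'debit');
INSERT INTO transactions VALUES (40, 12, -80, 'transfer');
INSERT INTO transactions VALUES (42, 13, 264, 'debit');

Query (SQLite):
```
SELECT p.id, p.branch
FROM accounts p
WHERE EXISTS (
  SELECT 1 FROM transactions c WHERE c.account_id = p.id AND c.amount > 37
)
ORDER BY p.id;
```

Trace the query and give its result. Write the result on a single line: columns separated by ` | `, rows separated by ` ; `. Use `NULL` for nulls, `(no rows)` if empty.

For each accounts row, check whether any transactions with matching account_id has amount > 37.
Keep rows where that is true.

4 | Oslo ; 12 | Seoul ; 13 | Seoul ; 16 | Austin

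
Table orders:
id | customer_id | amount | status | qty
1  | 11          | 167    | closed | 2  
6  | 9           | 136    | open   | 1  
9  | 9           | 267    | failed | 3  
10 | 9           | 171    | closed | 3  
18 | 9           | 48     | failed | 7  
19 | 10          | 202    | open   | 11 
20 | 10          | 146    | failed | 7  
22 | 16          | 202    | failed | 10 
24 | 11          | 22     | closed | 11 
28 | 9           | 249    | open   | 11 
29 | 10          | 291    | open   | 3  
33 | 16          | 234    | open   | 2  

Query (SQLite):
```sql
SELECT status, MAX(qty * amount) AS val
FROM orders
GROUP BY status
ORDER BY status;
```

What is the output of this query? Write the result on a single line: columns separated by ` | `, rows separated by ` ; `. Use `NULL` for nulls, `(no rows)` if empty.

closed | 513 ; failed | 2020 ; open | 2739

For each row compute qty * amount.
Group by status; take MAX of the expression per group.
  closed: ids {1, 10, 24} → MAX(qty * amount)=513
  failed: ids {9, 18, 20, 22} → MAX(qty * amount)=2020
  open: ids {6, 19, 28, 29, 33} → MAX(qty * amount)=2739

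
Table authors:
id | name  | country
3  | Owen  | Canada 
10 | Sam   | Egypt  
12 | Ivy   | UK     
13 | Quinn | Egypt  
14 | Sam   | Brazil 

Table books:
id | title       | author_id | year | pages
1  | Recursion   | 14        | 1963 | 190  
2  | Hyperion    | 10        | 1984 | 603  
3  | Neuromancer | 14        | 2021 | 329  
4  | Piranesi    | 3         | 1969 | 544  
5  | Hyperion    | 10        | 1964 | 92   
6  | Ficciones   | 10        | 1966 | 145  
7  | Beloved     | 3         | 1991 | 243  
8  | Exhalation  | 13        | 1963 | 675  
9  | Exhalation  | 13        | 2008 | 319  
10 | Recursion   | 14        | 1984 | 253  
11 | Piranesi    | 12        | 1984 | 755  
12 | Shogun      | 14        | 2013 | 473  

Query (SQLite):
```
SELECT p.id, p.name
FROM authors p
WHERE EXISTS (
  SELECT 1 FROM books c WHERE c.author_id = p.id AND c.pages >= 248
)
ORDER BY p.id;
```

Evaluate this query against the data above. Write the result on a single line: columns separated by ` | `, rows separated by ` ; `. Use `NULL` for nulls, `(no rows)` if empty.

For each authors row, check whether any books with matching author_id has pages >= 248.
Keep rows where that is true.

3 | Owen ; 10 | Sam ; 12 | Ivy ; 13 | Quinn ; 14 | Sam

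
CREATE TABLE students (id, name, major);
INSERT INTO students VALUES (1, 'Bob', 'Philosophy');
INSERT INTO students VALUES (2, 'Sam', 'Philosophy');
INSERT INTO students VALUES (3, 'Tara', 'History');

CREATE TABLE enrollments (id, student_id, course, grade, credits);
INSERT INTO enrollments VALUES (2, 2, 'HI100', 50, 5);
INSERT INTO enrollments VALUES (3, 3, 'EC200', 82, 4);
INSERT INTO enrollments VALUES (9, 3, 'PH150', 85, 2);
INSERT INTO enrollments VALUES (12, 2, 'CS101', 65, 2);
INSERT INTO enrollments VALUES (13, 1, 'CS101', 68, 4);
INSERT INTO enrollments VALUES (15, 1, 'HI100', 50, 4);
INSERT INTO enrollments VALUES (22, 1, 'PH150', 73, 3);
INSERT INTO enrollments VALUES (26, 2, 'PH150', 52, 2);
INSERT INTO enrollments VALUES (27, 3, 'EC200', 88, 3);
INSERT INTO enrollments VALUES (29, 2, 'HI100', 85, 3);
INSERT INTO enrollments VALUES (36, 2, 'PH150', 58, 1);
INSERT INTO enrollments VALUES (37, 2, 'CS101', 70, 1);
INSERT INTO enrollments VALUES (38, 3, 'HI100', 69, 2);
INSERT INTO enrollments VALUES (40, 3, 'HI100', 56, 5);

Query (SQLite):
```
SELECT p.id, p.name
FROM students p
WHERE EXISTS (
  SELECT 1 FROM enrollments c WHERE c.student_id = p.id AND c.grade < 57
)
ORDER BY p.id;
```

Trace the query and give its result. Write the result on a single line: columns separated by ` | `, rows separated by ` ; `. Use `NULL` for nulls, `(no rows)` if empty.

For each students row, check whether any enrollments with matching student_id has grade < 57.
Keep rows where that is true.

1 | Bob ; 2 | Sam ; 3 | Tara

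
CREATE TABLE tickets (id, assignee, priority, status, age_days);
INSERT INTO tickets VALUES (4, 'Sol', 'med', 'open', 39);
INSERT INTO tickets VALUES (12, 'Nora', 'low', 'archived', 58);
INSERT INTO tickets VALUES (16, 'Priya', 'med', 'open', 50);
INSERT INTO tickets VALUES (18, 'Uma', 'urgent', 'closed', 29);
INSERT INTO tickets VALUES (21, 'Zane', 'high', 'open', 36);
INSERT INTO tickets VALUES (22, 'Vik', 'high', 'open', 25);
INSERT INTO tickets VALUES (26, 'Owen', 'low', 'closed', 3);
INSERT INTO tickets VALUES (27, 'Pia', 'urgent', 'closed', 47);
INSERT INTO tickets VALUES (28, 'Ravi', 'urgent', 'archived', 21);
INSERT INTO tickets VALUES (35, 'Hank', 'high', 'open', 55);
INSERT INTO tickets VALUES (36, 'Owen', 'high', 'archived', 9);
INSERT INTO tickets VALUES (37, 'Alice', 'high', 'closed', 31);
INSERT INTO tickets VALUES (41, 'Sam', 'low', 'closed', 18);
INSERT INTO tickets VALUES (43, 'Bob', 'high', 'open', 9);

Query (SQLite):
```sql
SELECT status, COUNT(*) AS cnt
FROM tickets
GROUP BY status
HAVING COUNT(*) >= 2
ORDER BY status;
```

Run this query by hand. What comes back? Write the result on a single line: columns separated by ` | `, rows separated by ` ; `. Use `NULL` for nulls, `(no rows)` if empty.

Partition tickets by status; compute COUNT(*) within each group.
HAVING: keep groups with count ≥ 2.
  archived: ids {12, 28, 36} → COUNT(*)=3
  closed: ids {18, 26, 27, 37, 41} → COUNT(*)=5
  open: ids {4, 16, 21, 22, 35, 43} → COUNT(*)=6

archived | 3 ; closed | 5 ; open | 6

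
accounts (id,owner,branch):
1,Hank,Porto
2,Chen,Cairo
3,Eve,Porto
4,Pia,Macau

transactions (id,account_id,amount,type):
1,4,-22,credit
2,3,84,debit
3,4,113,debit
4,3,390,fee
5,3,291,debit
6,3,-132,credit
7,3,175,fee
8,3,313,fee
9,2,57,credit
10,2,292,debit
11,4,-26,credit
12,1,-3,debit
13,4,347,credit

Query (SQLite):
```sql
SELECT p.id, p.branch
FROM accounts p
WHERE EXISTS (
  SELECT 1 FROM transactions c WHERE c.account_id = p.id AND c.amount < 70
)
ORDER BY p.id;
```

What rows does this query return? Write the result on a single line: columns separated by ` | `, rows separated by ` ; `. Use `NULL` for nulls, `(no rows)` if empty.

For each accounts row, check whether any transactions with matching account_id has amount < 70.
Keep rows where that is true.

1 | Porto ; 2 | Cairo ; 3 | Porto ; 4 | Macau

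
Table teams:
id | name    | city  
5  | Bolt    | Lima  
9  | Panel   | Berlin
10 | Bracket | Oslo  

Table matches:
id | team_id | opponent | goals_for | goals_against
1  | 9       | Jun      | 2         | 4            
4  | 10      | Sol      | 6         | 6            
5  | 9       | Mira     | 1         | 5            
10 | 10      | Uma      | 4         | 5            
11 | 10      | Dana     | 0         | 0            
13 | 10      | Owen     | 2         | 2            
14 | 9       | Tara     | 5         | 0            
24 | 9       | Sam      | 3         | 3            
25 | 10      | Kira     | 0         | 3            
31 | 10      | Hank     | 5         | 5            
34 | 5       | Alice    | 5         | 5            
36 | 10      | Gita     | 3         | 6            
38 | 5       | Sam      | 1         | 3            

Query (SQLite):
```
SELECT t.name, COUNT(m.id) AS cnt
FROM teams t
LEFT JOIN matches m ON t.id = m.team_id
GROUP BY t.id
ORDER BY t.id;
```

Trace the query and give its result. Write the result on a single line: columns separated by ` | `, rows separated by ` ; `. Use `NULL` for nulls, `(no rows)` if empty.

LEFT JOIN keeps every teams row; unmatched ones get NULL for matches columns.
Group by teams.id and compute COUNT(m.id). COUNT(col) of an all-NULL group is 0.
  5: ids {34, 38} → COUNT(m.id)=2
  9: ids {1, 5, 14, 24} → COUNT(m.id)=4
  10: ids {4, 10, 11, 13, 25, 31, 36} → COUNT(m.id)=7

Bolt | 2 ; Panel | 4 ; Bracket | 7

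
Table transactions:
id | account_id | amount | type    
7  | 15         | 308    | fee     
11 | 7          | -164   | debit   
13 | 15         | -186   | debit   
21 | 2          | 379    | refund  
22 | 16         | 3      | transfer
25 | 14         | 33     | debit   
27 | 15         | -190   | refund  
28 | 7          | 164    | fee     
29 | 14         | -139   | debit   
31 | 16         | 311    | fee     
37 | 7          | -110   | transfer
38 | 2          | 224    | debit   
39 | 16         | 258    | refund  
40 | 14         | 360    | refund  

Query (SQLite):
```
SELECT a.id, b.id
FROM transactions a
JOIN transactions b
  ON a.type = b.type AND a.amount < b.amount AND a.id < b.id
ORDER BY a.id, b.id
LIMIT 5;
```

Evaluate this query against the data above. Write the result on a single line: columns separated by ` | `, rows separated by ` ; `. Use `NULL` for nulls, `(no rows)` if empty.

7 | 31 ; 11 | 25 ; 11 | 29 ; 11 | 38 ; 13 | 25

Pairs (a,b) with same type, a.amount < b.amount, a.id < b.id.
type groups: debit:{11,13,25,29,38} fee:{7,28,31} refund:{21,27,39,40} transfer:{22,37}
Ordered by (a.id, b.id); first 5.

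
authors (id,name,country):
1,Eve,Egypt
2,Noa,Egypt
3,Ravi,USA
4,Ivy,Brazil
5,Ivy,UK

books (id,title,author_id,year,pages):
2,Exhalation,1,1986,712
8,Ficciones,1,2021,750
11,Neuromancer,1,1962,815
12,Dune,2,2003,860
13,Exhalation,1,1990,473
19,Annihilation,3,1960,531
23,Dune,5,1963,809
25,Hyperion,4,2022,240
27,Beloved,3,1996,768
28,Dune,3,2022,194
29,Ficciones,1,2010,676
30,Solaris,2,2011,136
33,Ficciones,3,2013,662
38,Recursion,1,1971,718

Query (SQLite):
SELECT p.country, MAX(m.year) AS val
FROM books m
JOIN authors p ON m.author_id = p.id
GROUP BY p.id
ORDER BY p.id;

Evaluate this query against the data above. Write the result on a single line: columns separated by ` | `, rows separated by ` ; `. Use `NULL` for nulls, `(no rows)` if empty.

Egypt | 2021 ; Egypt | 2011 ; USA | 2022 ; Brazil | 2022 ; UK | 1963

Join each books row to its authors via author_id.
Group joined rows by authors.id; compute MAX(m.year) per group.
  1: ids {2, 8, 11, 13, 29, 38} → MAX(m.year)=2021
  2: ids {12, 30} → MAX(m.year)=2011
  3: ids {19, 27, 28, 33} → MAX(m.year)=2022
  4: ids {25} → MAX(m.year)=2022
  5: ids {23} → MAX(m.year)=1963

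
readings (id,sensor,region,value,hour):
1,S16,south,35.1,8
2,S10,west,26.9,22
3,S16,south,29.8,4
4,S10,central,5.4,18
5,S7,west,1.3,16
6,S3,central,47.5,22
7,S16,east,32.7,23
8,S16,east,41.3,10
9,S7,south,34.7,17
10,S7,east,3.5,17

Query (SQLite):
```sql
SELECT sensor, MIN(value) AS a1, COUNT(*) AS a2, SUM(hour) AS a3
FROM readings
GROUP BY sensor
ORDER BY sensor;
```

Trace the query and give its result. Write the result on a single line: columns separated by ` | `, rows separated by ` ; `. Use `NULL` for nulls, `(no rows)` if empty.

S10 | 5.4 | 2 | 40 ; S16 | 29.8 | 4 | 45 ; S3 | 47.5 | 1 | 22 ; S7 | 1.3 | 3 | 50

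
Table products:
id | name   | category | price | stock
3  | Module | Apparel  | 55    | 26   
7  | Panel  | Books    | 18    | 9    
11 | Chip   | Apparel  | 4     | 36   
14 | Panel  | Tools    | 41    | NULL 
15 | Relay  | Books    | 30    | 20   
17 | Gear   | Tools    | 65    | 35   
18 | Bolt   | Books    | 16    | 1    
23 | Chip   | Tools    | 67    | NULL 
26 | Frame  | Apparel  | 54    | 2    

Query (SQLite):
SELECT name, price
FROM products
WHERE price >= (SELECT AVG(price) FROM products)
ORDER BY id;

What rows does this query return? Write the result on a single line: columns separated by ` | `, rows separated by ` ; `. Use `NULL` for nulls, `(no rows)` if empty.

Module | 55 ; Panel | 41 ; Gear | 65 ; Chip | 67 ; Frame | 54

Scalar subquery: AVG(price) over all products rows = 38.888889 (≈; comparison uses full precision).
Keep rows where price >= that value.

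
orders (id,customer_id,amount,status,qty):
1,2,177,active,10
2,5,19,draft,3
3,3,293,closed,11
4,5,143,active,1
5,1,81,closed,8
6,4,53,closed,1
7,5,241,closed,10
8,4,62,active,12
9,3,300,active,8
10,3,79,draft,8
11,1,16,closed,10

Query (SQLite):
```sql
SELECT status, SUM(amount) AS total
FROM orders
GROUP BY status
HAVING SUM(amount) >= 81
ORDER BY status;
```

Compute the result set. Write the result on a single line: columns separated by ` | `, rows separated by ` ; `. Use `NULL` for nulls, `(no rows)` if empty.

Partition orders by status; compute SUM(amount) within each group.
HAVING: keep groups where SUM(amount) >= 81.
  active: ids {1, 4, 8, 9} → SUM(amount)=682
  closed: ids {3, 5, 6, 7, 11} → SUM(amount)=684
  draft: ids {2, 10} → SUM(amount)=98

active | 682 ; closed | 684 ; draft | 98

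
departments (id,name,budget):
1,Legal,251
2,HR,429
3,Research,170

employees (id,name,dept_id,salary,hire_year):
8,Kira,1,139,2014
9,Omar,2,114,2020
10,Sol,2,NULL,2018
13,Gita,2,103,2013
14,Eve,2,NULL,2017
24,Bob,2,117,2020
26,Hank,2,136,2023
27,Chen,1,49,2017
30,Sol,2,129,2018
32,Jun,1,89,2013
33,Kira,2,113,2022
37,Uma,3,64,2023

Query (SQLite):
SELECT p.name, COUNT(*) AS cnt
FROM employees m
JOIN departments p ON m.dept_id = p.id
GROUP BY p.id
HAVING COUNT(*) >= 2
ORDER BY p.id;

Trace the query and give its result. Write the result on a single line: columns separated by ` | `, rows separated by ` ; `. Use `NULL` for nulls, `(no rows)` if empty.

Legal | 3 ; HR | 8

Join each employees row to its departments via dept_id.
Group joined rows by departments.id; compute COUNT(*) per group.
HAVING: keep groups with count ≥ 2.
  1: ids {8, 27, 32} → COUNT(*)=3
  2: ids {9, 10, 13, 14, 24, 26, 30, 33} → COUNT(*)=8
  3: ids {37} → COUNT(*)=1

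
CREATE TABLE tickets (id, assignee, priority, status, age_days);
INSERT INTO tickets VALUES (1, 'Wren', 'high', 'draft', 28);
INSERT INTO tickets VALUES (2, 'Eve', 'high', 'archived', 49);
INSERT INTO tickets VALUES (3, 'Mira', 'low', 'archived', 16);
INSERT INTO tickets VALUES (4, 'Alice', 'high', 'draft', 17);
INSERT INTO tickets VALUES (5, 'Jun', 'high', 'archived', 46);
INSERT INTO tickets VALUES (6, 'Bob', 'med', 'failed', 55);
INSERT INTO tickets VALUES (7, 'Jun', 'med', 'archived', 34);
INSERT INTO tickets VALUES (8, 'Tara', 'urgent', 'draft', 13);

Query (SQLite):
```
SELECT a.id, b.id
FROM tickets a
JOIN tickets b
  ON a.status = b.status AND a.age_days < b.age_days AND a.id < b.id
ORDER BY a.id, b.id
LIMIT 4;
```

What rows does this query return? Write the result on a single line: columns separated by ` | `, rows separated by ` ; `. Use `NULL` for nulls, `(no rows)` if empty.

3 | 5 ; 3 | 7

Pairs (a,b) with same status, a.age_days < b.age_days, a.id < b.id.
status groups: archived:{2,3,5,7} draft:{1,4,8} failed:{6}
Ordered by (a.id, b.id); first 4.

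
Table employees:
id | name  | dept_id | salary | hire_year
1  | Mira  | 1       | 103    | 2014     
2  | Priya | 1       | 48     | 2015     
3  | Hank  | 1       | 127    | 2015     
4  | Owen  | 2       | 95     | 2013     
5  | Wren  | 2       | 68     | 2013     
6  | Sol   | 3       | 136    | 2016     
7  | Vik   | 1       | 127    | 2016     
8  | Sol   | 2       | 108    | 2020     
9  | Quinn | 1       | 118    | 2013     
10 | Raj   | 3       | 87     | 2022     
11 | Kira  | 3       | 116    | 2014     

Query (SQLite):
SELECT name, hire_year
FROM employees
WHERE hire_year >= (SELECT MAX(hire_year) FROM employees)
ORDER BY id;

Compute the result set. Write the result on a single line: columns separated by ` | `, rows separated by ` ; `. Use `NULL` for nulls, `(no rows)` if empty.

Raj | 2022

Scalar subquery: MAX(hire_year) over all employees rows = 2022.
Keep rows where hire_year >= that value.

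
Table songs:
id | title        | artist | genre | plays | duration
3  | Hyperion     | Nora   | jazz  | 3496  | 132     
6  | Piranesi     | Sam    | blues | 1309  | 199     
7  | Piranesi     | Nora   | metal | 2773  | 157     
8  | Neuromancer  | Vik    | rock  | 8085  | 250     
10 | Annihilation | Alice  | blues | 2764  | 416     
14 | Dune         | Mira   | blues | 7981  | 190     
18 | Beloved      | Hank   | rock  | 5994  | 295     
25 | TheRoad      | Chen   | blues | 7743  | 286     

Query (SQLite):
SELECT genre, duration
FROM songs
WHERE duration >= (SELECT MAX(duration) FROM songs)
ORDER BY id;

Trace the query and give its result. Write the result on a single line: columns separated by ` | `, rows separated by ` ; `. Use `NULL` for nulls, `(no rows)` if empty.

Scalar subquery: MAX(duration) over all songs rows = 416.
Keep rows where duration >= that value.

blues | 416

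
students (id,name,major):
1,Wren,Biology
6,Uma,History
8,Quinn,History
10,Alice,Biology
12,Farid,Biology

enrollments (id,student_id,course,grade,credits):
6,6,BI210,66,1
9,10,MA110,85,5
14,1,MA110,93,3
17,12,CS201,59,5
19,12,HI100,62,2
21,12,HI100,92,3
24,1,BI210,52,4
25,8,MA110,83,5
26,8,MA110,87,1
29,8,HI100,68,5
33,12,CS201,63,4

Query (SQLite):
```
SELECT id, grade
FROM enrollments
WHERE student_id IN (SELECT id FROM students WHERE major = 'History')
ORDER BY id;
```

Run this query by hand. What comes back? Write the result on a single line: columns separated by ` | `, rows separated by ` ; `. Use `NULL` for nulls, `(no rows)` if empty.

Inner query: students.id where major = 'History'.
Outer: keep enrollments rows whose student_id is in that set.
Inner query → {6, 8}

6 | 66 ; 25 | 83 ; 26 | 87 ; 29 | 68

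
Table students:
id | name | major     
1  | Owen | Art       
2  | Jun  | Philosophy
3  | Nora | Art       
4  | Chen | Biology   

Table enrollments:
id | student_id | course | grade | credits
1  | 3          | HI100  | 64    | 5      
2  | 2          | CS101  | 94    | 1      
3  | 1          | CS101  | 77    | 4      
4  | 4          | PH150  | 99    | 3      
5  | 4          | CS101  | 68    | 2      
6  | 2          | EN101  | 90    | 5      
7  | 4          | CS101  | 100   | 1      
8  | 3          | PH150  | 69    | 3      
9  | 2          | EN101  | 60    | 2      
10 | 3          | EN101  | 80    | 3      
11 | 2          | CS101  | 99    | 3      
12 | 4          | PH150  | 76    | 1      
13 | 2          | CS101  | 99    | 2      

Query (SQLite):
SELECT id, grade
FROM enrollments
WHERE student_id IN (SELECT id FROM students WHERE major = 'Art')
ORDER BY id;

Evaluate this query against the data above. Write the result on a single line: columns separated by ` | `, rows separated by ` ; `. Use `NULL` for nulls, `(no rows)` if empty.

Inner query: students.id where major = 'Art'.
Outer: keep enrollments rows whose student_id is in that set.
Inner query → {1, 3}

1 | 64 ; 3 | 77 ; 8 | 69 ; 10 | 80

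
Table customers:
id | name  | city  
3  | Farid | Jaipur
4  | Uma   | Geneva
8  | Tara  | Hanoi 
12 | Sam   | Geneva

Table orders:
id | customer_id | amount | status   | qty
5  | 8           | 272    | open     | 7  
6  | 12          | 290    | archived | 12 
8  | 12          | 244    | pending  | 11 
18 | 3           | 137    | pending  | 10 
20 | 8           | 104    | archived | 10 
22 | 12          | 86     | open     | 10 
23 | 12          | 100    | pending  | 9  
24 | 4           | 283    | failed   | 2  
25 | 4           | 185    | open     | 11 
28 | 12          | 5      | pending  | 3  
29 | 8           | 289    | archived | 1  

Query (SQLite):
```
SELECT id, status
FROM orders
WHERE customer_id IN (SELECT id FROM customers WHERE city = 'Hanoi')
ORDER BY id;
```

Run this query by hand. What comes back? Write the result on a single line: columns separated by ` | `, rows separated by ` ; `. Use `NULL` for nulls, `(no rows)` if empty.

5 | open ; 20 | archived ; 29 | archived

Inner query: customers.id where city = 'Hanoi'.
Outer: keep orders rows whose customer_id is in that set.
Inner query → {8}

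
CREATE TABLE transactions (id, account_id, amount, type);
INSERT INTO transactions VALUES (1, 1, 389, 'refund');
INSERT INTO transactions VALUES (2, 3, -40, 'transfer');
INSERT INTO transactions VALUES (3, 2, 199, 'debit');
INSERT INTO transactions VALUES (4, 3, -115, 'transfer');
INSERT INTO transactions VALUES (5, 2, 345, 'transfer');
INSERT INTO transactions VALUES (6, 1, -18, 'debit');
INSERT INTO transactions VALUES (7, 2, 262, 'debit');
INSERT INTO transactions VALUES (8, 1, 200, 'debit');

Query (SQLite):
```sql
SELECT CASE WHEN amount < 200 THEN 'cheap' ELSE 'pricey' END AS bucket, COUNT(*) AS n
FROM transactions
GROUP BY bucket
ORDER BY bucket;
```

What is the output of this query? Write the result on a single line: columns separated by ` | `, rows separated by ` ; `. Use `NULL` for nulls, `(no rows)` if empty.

Bucket rows by amount < 200 → 'cheap' else 'pricey'; count each bucket.

cheap | 4 ; pricey | 4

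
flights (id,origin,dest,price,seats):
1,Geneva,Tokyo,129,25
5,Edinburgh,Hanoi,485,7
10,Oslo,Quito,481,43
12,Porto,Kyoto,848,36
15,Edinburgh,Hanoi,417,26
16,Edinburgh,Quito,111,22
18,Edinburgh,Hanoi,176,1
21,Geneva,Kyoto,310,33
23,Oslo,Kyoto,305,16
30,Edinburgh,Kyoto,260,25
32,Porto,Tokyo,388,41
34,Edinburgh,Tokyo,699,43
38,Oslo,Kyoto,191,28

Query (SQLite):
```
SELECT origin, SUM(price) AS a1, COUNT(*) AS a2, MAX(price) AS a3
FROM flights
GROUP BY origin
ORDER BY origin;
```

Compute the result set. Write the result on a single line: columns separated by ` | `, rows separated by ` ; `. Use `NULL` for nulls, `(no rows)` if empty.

Group flights by origin.
Per group compute: SUM(price), COUNT(*), MAX(price).
  Edinburgh: ids {5, 15, 16, 18, 30, 34} → SUM(price)=2148, COUNT(*)=6, MAX(price)=699
  Geneva: ids {1, 21} → SUM(price)=439, COUNT(*)=2, MAX(price)=310
  Oslo: ids {10, 23, 38} → SUM(price)=977, COUNT(*)=3, MAX(price)=481
  Porto: ids {12, 32} → SUM(price)=1236, COUNT(*)=2, MAX(price)=848

Edinburgh | 2148 | 6 | 699 ; Geneva | 439 | 2 | 310 ; Oslo | 977 | 3 | 481 ; Porto | 1236 | 2 | 848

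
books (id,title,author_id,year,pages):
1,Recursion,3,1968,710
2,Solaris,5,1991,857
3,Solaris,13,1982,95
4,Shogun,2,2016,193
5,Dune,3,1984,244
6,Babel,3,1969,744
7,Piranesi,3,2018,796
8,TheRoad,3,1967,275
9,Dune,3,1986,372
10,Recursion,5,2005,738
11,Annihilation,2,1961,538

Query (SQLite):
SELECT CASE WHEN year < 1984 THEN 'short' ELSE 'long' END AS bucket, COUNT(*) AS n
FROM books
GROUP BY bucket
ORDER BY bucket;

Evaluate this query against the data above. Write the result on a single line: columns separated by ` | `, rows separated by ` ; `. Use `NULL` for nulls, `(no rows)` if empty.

Bucket rows by year < 1984 → 'short' else 'long'; count each bucket.

long | 6 ; short | 5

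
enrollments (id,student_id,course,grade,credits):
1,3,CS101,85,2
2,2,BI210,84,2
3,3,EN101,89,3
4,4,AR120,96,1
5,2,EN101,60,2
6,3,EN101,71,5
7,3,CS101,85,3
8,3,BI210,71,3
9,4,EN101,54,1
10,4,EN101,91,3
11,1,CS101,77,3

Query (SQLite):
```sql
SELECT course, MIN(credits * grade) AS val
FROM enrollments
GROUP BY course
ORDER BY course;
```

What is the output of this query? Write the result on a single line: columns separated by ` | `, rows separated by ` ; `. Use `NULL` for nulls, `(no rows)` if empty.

For each row compute credits * grade.
Group by course; take MIN of the expression per group.
  AR120: ids {4} → MIN(credits * grade)=96
  BI210: ids {2, 8} → MIN(credits * grade)=168
  CS101: ids {1, 7, 11} → MIN(credits * grade)=170
  EN101: ids {3, 5, 6, 9, 10} → MIN(credits * grade)=54

AR120 | 96 ; BI210 | 168 ; CS101 | 170 ; EN101 | 54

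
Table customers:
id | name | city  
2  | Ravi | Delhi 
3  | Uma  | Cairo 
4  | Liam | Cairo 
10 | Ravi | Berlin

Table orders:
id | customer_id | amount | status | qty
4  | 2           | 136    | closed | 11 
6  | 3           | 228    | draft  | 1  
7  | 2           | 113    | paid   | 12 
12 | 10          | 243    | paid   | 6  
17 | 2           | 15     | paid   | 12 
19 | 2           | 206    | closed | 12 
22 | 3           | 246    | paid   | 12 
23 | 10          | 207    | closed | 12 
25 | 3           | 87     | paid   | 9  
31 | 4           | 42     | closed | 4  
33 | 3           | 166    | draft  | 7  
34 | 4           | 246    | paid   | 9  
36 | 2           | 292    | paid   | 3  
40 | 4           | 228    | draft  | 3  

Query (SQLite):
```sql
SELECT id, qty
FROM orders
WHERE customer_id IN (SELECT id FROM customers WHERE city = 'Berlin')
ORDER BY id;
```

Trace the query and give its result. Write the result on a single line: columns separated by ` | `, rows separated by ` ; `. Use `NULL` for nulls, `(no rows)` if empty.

12 | 6 ; 23 | 12

Inner query: customers.id where city = 'Berlin'.
Outer: keep orders rows whose customer_id is in that set.
Inner query → {10}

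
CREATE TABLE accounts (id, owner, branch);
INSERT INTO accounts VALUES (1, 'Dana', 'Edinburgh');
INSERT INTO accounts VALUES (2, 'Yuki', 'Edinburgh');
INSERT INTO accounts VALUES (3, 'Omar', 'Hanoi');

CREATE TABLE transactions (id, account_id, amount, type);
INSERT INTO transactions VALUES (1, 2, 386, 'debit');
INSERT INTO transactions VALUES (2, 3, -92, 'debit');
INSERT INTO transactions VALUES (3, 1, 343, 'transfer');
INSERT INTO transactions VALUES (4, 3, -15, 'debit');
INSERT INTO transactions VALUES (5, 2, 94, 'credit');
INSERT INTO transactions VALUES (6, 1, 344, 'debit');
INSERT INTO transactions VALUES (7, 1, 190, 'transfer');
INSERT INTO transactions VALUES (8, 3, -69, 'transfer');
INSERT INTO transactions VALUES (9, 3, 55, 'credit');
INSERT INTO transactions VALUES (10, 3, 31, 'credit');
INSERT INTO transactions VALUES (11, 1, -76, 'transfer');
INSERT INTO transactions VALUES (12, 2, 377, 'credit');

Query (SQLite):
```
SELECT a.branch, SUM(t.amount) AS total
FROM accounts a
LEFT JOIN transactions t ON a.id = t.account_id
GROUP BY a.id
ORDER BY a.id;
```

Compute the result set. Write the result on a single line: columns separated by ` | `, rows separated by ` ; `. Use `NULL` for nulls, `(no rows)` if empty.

LEFT JOIN keeps every accounts row; unmatched ones get NULL for transactions columns.
Group by accounts.id and compute SUM(t.amount). SUM over an all-NULL group is NULL.
  1: ids {3, 6, 7, 11} → SUM(t.amount)=801
  2: ids {1, 5, 12} → SUM(t.amount)=857
  3: ids {2, 4, 8, 9, 10} → SUM(t.amount)=-90

Edinburgh | 801 ; Edinburgh | 857 ; Hanoi | -90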